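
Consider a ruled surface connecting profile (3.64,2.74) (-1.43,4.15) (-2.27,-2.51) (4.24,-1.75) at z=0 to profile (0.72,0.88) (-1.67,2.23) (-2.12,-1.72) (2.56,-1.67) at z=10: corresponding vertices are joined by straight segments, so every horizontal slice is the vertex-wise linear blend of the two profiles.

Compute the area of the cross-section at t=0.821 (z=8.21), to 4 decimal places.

Cross-section at t=0.821: each vertex is (1-t)·p0[i] + t·p1[i].
  v1: (1-0.821)·(3.64,2.74) + 0.821·(0.72,0.88) = (1.2427,1.2129)
  v2: (1-0.821)·(-1.43,4.15) + 0.821·(-1.67,2.23) = (-1.6270,2.5737)
  v3: (1-0.821)·(-2.27,-2.51) + 0.821·(-2.12,-1.72) = (-2.1469,-1.8614)
  v4: (1-0.821)·(4.24,-1.75) + 0.821·(2.56,-1.67) = (2.8607,-1.6843)
Shoelace sum Σ(x_i·y_{i+1} − x_{i+1}·y_i):
  i=1: 1.2427·2.5737 − -1.6270·1.2129 = +5.1718 (running +5.1718)
  i=2: -1.6270·-1.8614 − -2.1469·2.5737 = +8.5539 (running +13.7257)
  i=3: -2.1469·-1.6843 − 2.8607·-1.8614 = +8.9410 (running +22.6666)
  i=4: 2.8607·1.2129 − 1.2427·-1.6843 = +5.5630 (running +28.2296)
Area = |Σ|/2 = |28.2296|/2 = 14.1148

Area at t=0.821: 14.1148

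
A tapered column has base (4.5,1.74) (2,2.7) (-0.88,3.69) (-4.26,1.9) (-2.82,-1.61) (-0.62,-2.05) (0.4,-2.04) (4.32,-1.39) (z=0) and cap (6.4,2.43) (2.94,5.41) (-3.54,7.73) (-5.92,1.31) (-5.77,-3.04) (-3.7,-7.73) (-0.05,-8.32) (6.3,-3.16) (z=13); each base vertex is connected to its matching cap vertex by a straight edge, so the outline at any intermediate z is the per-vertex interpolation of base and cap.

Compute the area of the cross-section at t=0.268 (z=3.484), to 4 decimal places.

Area at t=0.268: 58.4959

Cross-section at t=0.268: each vertex is (1-t)·p0[i] + t·p1[i].
  v1: (1-0.268)·(4.5,1.74) + 0.268·(6.4,2.43) = (5.0092,1.9249)
  v2: (1-0.268)·(2,2.7) + 0.268·(2.94,5.41) = (2.2519,3.4263)
  v3: (1-0.268)·(-0.88,3.69) + 0.268·(-3.54,7.73) = (-1.5929,4.7727)
  v4: (1-0.268)·(-4.26,1.9) + 0.268·(-5.92,1.31) = (-4.7049,1.7419)
  v5: (1-0.268)·(-2.82,-1.61) + 0.268·(-5.77,-3.04) = (-3.6106,-1.9932)
  v6: (1-0.268)·(-0.62,-2.05) + 0.268·(-3.7,-7.73) = (-1.4454,-3.5722)
  v7: (1-0.268)·(0.4,-2.04) + 0.268·(-0.05,-8.32) = (0.2794,-3.7230)
  v8: (1-0.268)·(4.32,-1.39) + 0.268·(6.3,-3.16) = (4.8506,-1.8644)
Shoelace sum Σ(x_i·y_{i+1} − x_{i+1}·y_i):
  i=1: 5.0092·3.4263 − 2.2519·1.9249 = +12.8282 (running +12.8282)
  i=2: 2.2519·4.7727 − -1.5929·3.4263 = +16.2054 (running +29.0336)
  i=3: -1.5929·1.7419 − -4.7049·4.7727 = +19.6805 (running +48.7141)
  i=4: -4.7049·-1.9932 − -3.6106·1.7419 = +15.6672 (running +64.3812)
  i=5: -3.6106·-3.5722 − -1.4454·-1.9932 = +10.0168 (running +74.3981)
  i=6: -1.4454·-3.7230 − 0.2794·-3.5722 = +6.3795 (running +80.7776)
  i=7: 0.2794·-1.8644 − 4.8506·-3.7230 = +17.5382 (running +98.3158)
  i=8: 4.8506·1.9249 − 5.0092·-1.8644 = +18.6760 (running +116.9919)
Area = |Σ|/2 = |116.9919|/2 = 58.4959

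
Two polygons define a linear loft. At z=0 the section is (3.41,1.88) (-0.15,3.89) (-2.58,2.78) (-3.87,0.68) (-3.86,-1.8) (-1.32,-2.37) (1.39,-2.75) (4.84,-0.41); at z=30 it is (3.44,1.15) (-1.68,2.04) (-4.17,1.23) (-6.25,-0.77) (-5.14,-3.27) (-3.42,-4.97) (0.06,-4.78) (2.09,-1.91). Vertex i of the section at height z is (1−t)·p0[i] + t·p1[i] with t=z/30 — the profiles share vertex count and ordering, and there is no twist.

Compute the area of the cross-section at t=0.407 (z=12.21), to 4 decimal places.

Cross-section at t=0.407: each vertex is (1-t)·p0[i] + t·p1[i].
  v1: (1-0.407)·(3.41,1.88) + 0.407·(3.44,1.15) = (3.4222,1.5829)
  v2: (1-0.407)·(-0.15,3.89) + 0.407·(-1.68,2.04) = (-0.7727,3.1370)
  v3: (1-0.407)·(-2.58,2.78) + 0.407·(-4.17,1.23) = (-3.2271,2.1491)
  v4: (1-0.407)·(-3.87,0.68) + 0.407·(-6.25,-0.77) = (-4.8387,0.0898)
  v5: (1-0.407)·(-3.86,-1.8) + 0.407·(-5.14,-3.27) = (-4.3810,-2.3983)
  v6: (1-0.407)·(-1.32,-2.37) + 0.407·(-3.42,-4.97) = (-2.1747,-3.4282)
  v7: (1-0.407)·(1.39,-2.75) + 0.407·(0.06,-4.78) = (0.8487,-3.5762)
  v8: (1-0.407)·(4.84,-0.41) + 0.407·(2.09,-1.91) = (3.7207,-1.0205)
Shoelace sum Σ(x_i·y_{i+1} − x_{i+1}·y_i):
  i=1: 3.4222·3.1370 − -0.7727·1.5829 = +11.9588 (running +11.9588)
  i=2: -0.7727·2.1491 − -3.2271·3.1370 = +8.4630 (running +20.4218)
  i=3: -3.2271·0.0898 − -4.8387·2.1491 = +10.1090 (running +30.5308)
  i=4: -4.8387·-2.3983 − -4.3810·0.0898 = +11.9981 (running +42.5289)
  i=5: -4.3810·-3.4282 − -2.1747·-2.3983 = +9.8032 (running +52.3322)
  i=6: -2.1747·-3.5762 − 0.8487·-3.4282 = +10.6867 (running +63.0189)
  i=7: 0.8487·-1.0205 − 3.7207·-3.5762 = +12.4401 (running +75.4589)
  i=8: 3.7207·1.5829 − 3.4222·-1.0205 = +9.3819 (running +84.8409)
Area = |Σ|/2 = |84.8409|/2 = 42.4204

Area at t=0.407: 42.4204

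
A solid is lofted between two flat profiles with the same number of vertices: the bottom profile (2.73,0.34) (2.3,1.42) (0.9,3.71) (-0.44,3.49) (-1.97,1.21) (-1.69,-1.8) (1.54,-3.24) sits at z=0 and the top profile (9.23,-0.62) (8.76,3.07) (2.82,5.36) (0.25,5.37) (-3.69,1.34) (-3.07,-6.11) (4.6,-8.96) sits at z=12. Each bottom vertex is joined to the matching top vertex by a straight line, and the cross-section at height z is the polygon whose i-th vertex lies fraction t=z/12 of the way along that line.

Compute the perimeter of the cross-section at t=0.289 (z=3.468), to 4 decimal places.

Cross-section at t=0.289: each vertex is (1-t)·p0[i] + t·p1[i].
  v1: (1-0.289)·(2.73,0.34) + 0.289·(9.23,-0.62) = (4.6085,0.0626)
  v2: (1-0.289)·(2.3,1.42) + 0.289·(8.76,3.07) = (4.1669,1.8968)
  v3: (1-0.289)·(0.9,3.71) + 0.289·(2.82,5.36) = (1.4549,4.1869)
  v4: (1-0.289)·(-0.44,3.49) + 0.289·(0.25,5.37) = (-0.2406,4.0333)
  v5: (1-0.289)·(-1.97,1.21) + 0.289·(-3.69,1.34) = (-2.4671,1.2476)
  v6: (1-0.289)·(-1.69,-1.8) + 0.289·(-3.07,-6.11) = (-2.0888,-3.0456)
  v7: (1-0.289)·(1.54,-3.24) + 0.289·(4.6,-8.96) = (2.4243,-4.8931)
Perimeter = Σ |v_{i+1} − v_i|:
  edge 1→2: √(-0.4416² + 1.8343²) = 1.8867 (running 1.8867)
  edge 2→3: √(-2.7121² + 2.2900²) = 3.5496 (running 5.4362)
  edge 3→4: √(-1.6955² + -0.1535²) = 1.7024 (running 7.1387)
  edge 4→5: √(-2.2265² + -2.7857²) = 3.5662 (running 10.7048)
  edge 5→6: √(0.3783² + -4.2932²) = 4.3098 (running 15.0146)
  edge 6→7: √(4.5132² + -1.8475²) = 4.8767 (running 19.8913)
  edge 7→1: √(2.1842² + 4.9556²) = 5.4156 (running 25.3069)
Perimeter = 25.3069

Perimeter at t=0.289: 25.3069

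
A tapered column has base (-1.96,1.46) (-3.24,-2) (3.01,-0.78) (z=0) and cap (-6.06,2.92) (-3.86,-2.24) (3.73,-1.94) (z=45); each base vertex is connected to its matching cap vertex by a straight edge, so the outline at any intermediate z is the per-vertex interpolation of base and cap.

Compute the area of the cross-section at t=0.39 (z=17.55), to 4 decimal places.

Cross-section at t=0.39: each vertex is (1-t)·p0[i] + t·p1[i].
  v1: (1-0.39)·(-1.96,1.46) + 0.39·(-6.06,2.92) = (-3.5590,2.0294)
  v2: (1-0.39)·(-3.24,-2) + 0.39·(-3.86,-2.24) = (-3.4818,-2.0936)
  v3: (1-0.39)·(3.01,-0.78) + 0.39·(3.73,-1.94) = (3.2908,-1.2324)
Shoelace sum Σ(x_i·y_{i+1} − x_{i+1}·y_i):
  i=1: -3.5590·-2.0936 − -3.4818·2.0294 = +14.5171 (running +14.5171)
  i=2: -3.4818·-1.2324 − 3.2908·-2.0936 = +11.1806 (running +25.6977)
  i=3: 3.2908·2.0294 − -3.5590·-1.2324 = +2.2922 (running +27.9899)
Area = |Σ|/2 = |27.9899|/2 = 13.9950

Area at t=0.39: 13.9950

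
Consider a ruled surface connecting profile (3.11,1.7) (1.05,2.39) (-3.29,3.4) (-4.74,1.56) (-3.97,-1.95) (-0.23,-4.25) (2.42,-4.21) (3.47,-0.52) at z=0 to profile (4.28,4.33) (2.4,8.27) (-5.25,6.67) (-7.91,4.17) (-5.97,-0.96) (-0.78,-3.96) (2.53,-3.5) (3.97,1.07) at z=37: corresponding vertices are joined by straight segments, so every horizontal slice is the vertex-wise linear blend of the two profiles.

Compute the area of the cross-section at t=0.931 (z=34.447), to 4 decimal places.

Area at t=0.931: 101.3424

Cross-section at t=0.931: each vertex is (1-t)·p0[i] + t·p1[i].
  v1: (1-0.931)·(3.11,1.7) + 0.931·(4.28,4.33) = (4.1993,4.1485)
  v2: (1-0.931)·(1.05,2.39) + 0.931·(2.4,8.27) = (2.3068,7.8643)
  v3: (1-0.931)·(-3.29,3.4) + 0.931·(-5.25,6.67) = (-5.1148,6.4444)
  v4: (1-0.931)·(-4.74,1.56) + 0.931·(-7.91,4.17) = (-7.6913,3.9899)
  v5: (1-0.931)·(-3.97,-1.95) + 0.931·(-5.97,-0.96) = (-5.8320,-1.0283)
  v6: (1-0.931)·(-0.23,-4.25) + 0.931·(-0.78,-3.96) = (-0.7420,-3.9800)
  v7: (1-0.931)·(2.42,-4.21) + 0.931·(2.53,-3.5) = (2.5224,-3.5490)
  v8: (1-0.931)·(3.47,-0.52) + 0.931·(3.97,1.07) = (3.9355,0.9603)
Shoelace sum Σ(x_i·y_{i+1} − x_{i+1}·y_i):
  i=1: 4.1993·7.8643 − 2.3068·4.1485 = +23.4542 (running +23.4542)
  i=2: 2.3068·6.4444 − -5.1148·7.8643 = +55.0901 (running +78.5443)
  i=3: -5.1148·3.9899 − -7.6913·6.4444 = +29.1580 (running +107.7023)
  i=4: -7.6913·-1.0283 − -5.8320·3.9899 = +31.1782 (running +138.8804)
  i=5: -5.8320·-3.9800 − -0.7420·-1.0283 = +22.4484 (running +161.3288)
  i=6: -0.7420·-3.5490 − 2.5224·-3.9800 = +12.6727 (running +174.0015)
  i=7: 2.5224·0.9603 − 3.9355·-3.5490 = +16.3893 (running +190.3908)
  i=8: 3.9355·4.1485 − 4.1993·0.9603 = +12.2940 (running +202.6848)
Area = |Σ|/2 = |202.6848|/2 = 101.3424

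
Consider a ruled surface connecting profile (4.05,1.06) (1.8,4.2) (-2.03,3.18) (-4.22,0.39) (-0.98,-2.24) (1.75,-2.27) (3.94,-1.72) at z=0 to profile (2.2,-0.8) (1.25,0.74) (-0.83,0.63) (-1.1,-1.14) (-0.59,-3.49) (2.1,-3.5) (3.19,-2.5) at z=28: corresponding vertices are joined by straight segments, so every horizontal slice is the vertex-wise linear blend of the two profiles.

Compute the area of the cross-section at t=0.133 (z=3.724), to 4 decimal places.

Cross-section at t=0.133: each vertex is (1-t)·p0[i] + t·p1[i].
  v1: (1-0.133)·(4.05,1.06) + 0.133·(2.2,-0.8) = (3.8039,0.8126)
  v2: (1-0.133)·(1.8,4.2) + 0.133·(1.25,0.74) = (1.7268,3.7398)
  v3: (1-0.133)·(-2.03,3.18) + 0.133·(-0.83,0.63) = (-1.8704,2.8409)
  v4: (1-0.133)·(-4.22,0.39) + 0.133·(-1.1,-1.14) = (-3.8050,0.1865)
  v5: (1-0.133)·(-0.98,-2.24) + 0.133·(-0.59,-3.49) = (-0.9281,-2.4063)
  v6: (1-0.133)·(1.75,-2.27) + 0.133·(2.1,-3.5) = (1.7966,-2.4336)
  v7: (1-0.133)·(3.94,-1.72) + 0.133·(3.19,-2.5) = (3.8402,-1.8237)
Shoelace sum Σ(x_i·y_{i+1} − x_{i+1}·y_i):
  i=1: 3.8039·3.7398 − 1.7268·0.8126 = +12.8228 (running +12.8228)
  i=2: 1.7268·2.8409 − -1.8704·3.7398 = +11.9007 (running +24.7235)
  i=3: -1.8704·0.1865 − -3.8050·2.8409 = +10.4607 (running +35.1842)
  i=4: -3.8050·-2.4063 − -0.9281·0.1865 = +9.3290 (running +44.5132)
  i=5: -0.9281·-2.4336 − 1.7966·-2.4063 = +6.5816 (running +51.0948)
  i=6: 1.7966·-1.8237 − 3.8402·-2.4336 = +6.0692 (running +57.1640)
  i=7: 3.8402·0.8126 − 3.8039·-1.8237 = +10.0581 (running +67.2220)
Area = |Σ|/2 = |67.2220|/2 = 33.6110

Area at t=0.133: 33.6110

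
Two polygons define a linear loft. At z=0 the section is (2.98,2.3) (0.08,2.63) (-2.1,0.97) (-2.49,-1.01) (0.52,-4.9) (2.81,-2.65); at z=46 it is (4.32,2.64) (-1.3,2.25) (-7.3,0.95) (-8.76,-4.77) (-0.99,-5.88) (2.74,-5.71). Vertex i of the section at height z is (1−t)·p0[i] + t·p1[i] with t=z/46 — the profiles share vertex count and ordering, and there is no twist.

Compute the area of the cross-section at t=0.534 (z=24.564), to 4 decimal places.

Cross-section at t=0.534: each vertex is (1-t)·p0[i] + t·p1[i].
  v1: (1-0.534)·(2.98,2.3) + 0.534·(4.32,2.64) = (3.6956,2.4816)
  v2: (1-0.534)·(0.08,2.63) + 0.534·(-1.3,2.25) = (-0.6569,2.4271)
  v3: (1-0.534)·(-2.1,0.97) + 0.534·(-7.3,0.95) = (-4.8768,0.9593)
  v4: (1-0.534)·(-2.49,-1.01) + 0.534·(-8.76,-4.77) = (-5.8382,-3.0178)
  v5: (1-0.534)·(0.52,-4.9) + 0.534·(-0.99,-5.88) = (-0.2863,-5.4233)
  v6: (1-0.534)·(2.81,-2.65) + 0.534·(2.74,-5.71) = (2.7726,-4.2840)
Shoelace sum Σ(x_i·y_{i+1} − x_{i+1}·y_i):
  i=1: 3.6956·2.4271 − -0.6569·2.4816 = +10.5996 (running +10.5996)
  i=2: -0.6569·0.9593 − -4.8768·2.4271 = +11.2062 (running +21.8058)
  i=3: -4.8768·-3.0178 − -5.8382·0.9593 = +20.3181 (running +42.1239)
  i=4: -5.8382·-5.4233 − -0.2863·-3.0178 = +30.7982 (running +72.9221)
  i=5: -0.2863·-4.2840 − 2.7726·-5.4233 = +16.2635 (running +89.1856)
  i=6: 2.7726·2.4816 − 3.6956·-4.2840 = +22.7123 (running +111.8979)
Area = |Σ|/2 = |111.8979|/2 = 55.9490

Area at t=0.534: 55.9490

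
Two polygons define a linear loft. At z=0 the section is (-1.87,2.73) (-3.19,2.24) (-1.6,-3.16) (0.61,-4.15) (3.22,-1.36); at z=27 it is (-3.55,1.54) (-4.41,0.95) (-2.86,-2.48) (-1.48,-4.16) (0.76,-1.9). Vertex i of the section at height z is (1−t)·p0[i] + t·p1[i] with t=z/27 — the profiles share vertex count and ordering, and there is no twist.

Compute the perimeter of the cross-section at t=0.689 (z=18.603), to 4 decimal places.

Cross-section at t=0.689: each vertex is (1-t)·p0[i] + t·p1[i].
  v1: (1-0.689)·(-1.87,2.73) + 0.689·(-3.55,1.54) = (-3.0275,1.9101)
  v2: (1-0.689)·(-3.19,2.24) + 0.689·(-4.41,0.95) = (-4.0306,1.3512)
  v3: (1-0.689)·(-1.6,-3.16) + 0.689·(-2.86,-2.48) = (-2.4681,-2.6915)
  v4: (1-0.689)·(0.61,-4.15) + 0.689·(-1.48,-4.16) = (-0.8300,-4.1569)
  v5: (1-0.689)·(3.22,-1.36) + 0.689·(0.76,-1.9) = (1.5251,-1.7321)
Perimeter = Σ |v_{i+1} − v_i|:
  edge 1→2: √(-1.0031² + -0.5589²) = 1.1483 (running 1.1483)
  edge 2→3: √(1.5624² + -4.0427²) = 4.3341 (running 5.4824)
  edge 3→4: √(1.6381² + -1.4654²) = 2.1979 (running 7.6803)
  edge 4→5: √(2.3551² + 2.4248²) = 3.3803 (running 11.0605)
  edge 5→1: √(-4.5526² + 3.6421²) = 5.8302 (running 16.8907)
Perimeter = 16.8907

Perimeter at t=0.689: 16.8907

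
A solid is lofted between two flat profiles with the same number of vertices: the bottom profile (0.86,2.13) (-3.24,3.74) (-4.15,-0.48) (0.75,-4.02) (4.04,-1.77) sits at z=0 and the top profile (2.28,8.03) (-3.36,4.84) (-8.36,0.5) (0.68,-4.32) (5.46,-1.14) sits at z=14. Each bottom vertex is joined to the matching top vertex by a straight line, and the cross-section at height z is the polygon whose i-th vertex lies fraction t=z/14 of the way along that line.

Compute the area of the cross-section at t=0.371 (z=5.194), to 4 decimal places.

Cross-section at t=0.371: each vertex is (1-t)·p0[i] + t·p1[i].
  v1: (1-0.371)·(0.86,2.13) + 0.371·(2.28,8.03) = (1.3868,4.3189)
  v2: (1-0.371)·(-3.24,3.74) + 0.371·(-3.36,4.84) = (-3.2845,4.1481)
  v3: (1-0.371)·(-4.15,-0.48) + 0.371·(-8.36,0.5) = (-5.7119,-0.1164)
  v4: (1-0.371)·(0.75,-4.02) + 0.371·(0.68,-4.32) = (0.7240,-4.1313)
  v5: (1-0.371)·(4.04,-1.77) + 0.371·(5.46,-1.14) = (4.5668,-1.5363)
Shoelace sum Σ(x_i·y_{i+1} − x_{i+1}·y_i):
  i=1: 1.3868·4.1481 − -3.2845·4.3189 = +19.9382 (running +19.9382)
  i=2: -3.2845·-0.1164 − -5.7119·4.1481 = +24.0760 (running +44.0141)
  i=3: -5.7119·-4.1313 − 0.7240·-0.1164 = +23.6819 (running +67.6960)
  i=4: 0.7240·-1.5363 − 4.5668·-4.1313 = +17.7546 (running +85.4506)
  i=5: 4.5668·4.3189 − 1.3868·-1.5363 = +21.8542 (running +107.3048)
Area = |Σ|/2 = |107.3048|/2 = 53.6524

Area at t=0.371: 53.6524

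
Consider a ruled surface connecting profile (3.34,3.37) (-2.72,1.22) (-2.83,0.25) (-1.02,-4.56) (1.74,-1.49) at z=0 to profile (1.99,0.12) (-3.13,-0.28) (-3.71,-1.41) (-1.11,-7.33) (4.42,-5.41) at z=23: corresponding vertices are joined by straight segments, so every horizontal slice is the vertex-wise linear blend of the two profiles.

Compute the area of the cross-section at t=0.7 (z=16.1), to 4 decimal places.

Cross-section at t=0.7: each vertex is (1-t)·p0[i] + t·p1[i].
  v1: (1-0.7)·(3.34,3.37) + 0.7·(1.99,0.12) = (2.3950,1.0950)
  v2: (1-0.7)·(-2.72,1.22) + 0.7·(-3.13,-0.28) = (-3.0070,0.1700)
  v3: (1-0.7)·(-2.83,0.25) + 0.7·(-3.71,-1.41) = (-3.4460,-0.9120)
  v4: (1-0.7)·(-1.02,-4.56) + 0.7·(-1.11,-7.33) = (-1.0830,-6.4990)
  v5: (1-0.7)·(1.74,-1.49) + 0.7·(4.42,-5.41) = (3.6160,-4.2340)
Shoelace sum Σ(x_i·y_{i+1} − x_{i+1}·y_i):
  i=1: 2.3950·0.1700 − -3.0070·1.0950 = +3.6998 (running +3.6998)
  i=2: -3.0070·-0.9120 − -3.4460·0.1700 = +3.3282 (running +7.0280)
  i=3: -3.4460·-6.4990 − -1.0830·-0.9120 = +21.4079 (running +28.4359)
  i=4: -1.0830·-4.2340 − 3.6160·-6.4990 = +28.0858 (running +56.5217)
  i=5: 3.6160·1.0950 − 2.3950·-4.2340 = +14.0999 (running +70.6216)
Area = |Σ|/2 = |70.6216|/2 = 35.3108

Area at t=0.7: 35.3108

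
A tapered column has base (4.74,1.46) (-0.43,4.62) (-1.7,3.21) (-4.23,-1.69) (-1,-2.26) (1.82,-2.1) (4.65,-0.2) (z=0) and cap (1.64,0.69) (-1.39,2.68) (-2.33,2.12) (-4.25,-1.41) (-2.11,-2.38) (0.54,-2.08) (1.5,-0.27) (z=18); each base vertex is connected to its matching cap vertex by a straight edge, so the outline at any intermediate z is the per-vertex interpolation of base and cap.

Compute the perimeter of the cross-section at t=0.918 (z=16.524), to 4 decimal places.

Perimeter at t=0.918: 17.3750

Cross-section at t=0.918: each vertex is (1-t)·p0[i] + t·p1[i].
  v1: (1-0.918)·(4.74,1.46) + 0.918·(1.64,0.69) = (1.8942,0.7531)
  v2: (1-0.918)·(-0.43,4.62) + 0.918·(-1.39,2.68) = (-1.3113,2.8391)
  v3: (1-0.918)·(-1.7,3.21) + 0.918·(-2.33,2.12) = (-2.2783,2.2094)
  v4: (1-0.918)·(-4.23,-1.69) + 0.918·(-4.25,-1.41) = (-4.2484,-1.4330)
  v5: (1-0.918)·(-1,-2.26) + 0.918·(-2.11,-2.38) = (-2.0190,-2.3702)
  v6: (1-0.918)·(1.82,-2.1) + 0.918·(0.54,-2.08) = (0.6450,-2.0816)
  v7: (1-0.918)·(4.65,-0.2) + 0.918·(1.5,-0.27) = (1.7583,-0.2643)
Perimeter = Σ |v_{i+1} − v_i|:
  edge 1→2: √(-3.2055² + 2.0859²) = 3.8244 (running 3.8244)
  edge 2→3: √(-0.9671² + -0.6297²) = 1.1540 (running 4.9784)
  edge 3→4: √(-1.9700² + -3.6423²) = 4.1410 (running 9.1194)
  edge 4→5: √(2.2294² + -0.9372²) = 2.4184 (running 11.5378)
  edge 5→6: √(2.6639² + 0.2885²) = 2.6795 (running 14.2173)
  edge 6→7: √(1.1133² + 1.8174²) = 2.1313 (running 16.3486)
  edge 7→1: √(0.1359² + 1.0174²) = 1.0264 (running 17.3750)
Perimeter = 17.3750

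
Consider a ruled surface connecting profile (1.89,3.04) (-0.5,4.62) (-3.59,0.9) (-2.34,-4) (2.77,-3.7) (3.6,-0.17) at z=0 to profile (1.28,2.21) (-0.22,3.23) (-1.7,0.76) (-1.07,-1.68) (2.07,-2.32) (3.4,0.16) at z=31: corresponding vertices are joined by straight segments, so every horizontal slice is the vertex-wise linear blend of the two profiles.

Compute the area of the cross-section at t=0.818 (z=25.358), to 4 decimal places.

Area at t=0.818: 21.3522

Cross-section at t=0.818: each vertex is (1-t)·p0[i] + t·p1[i].
  v1: (1-0.818)·(1.89,3.04) + 0.818·(1.28,2.21) = (1.3910,2.3611)
  v2: (1-0.818)·(-0.5,4.62) + 0.818·(-0.22,3.23) = (-0.2710,3.4830)
  v3: (1-0.818)·(-3.59,0.9) + 0.818·(-1.7,0.76) = (-2.0440,0.7855)
  v4: (1-0.818)·(-2.34,-4) + 0.818·(-1.07,-1.68) = (-1.3011,-2.1022)
  v5: (1-0.818)·(2.77,-3.7) + 0.818·(2.07,-2.32) = (2.1974,-2.5712)
  v6: (1-0.818)·(3.6,-0.17) + 0.818·(3.4,0.16) = (3.4364,0.0999)
Shoelace sum Σ(x_i·y_{i+1} − x_{i+1}·y_i):
  i=1: 1.3910·3.4830 − -0.2710·2.3611 = +5.4846 (running +5.4846)
  i=2: -0.2710·0.7855 − -2.0440·3.4830 = +6.9063 (running +12.3910)
  i=3: -2.0440·-2.1022 − -1.3011·0.7855 = +5.3190 (running +17.7099)
  i=4: -1.3011·-2.5712 − 2.1974·-2.1022 = +7.9649 (running +25.6748)
  i=5: 2.1974·0.0999 − 3.4364·-2.5712 = +9.0551 (running +34.7300)
  i=6: 3.4364·2.3611 − 1.3910·0.0999 = +7.9745 (running +42.7045)
Area = |Σ|/2 = |42.7045|/2 = 21.3522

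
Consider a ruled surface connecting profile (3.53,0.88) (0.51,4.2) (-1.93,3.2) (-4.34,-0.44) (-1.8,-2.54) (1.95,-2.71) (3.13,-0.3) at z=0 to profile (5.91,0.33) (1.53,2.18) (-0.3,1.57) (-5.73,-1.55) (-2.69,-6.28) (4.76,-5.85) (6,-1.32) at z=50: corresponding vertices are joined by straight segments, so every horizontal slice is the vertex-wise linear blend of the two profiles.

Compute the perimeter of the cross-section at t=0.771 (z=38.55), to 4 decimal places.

Cross-section at t=0.771: each vertex is (1-t)·p0[i] + t·p1[i].
  v1: (1-0.771)·(3.53,0.88) + 0.771·(5.91,0.33) = (5.3650,0.4560)
  v2: (1-0.771)·(0.51,4.2) + 0.771·(1.53,2.18) = (1.2964,2.6426)
  v3: (1-0.771)·(-1.93,3.2) + 0.771·(-0.3,1.57) = (-0.6733,1.9433)
  v4: (1-0.771)·(-4.34,-0.44) + 0.771·(-5.73,-1.55) = (-5.4117,-1.2958)
  v5: (1-0.771)·(-1.8,-2.54) + 0.771·(-2.69,-6.28) = (-2.4862,-5.4235)
  v6: (1-0.771)·(1.95,-2.71) + 0.771·(4.76,-5.85) = (4.1165,-5.1309)
  v7: (1-0.771)·(3.13,-0.3) + 0.771·(6,-1.32) = (5.3428,-1.0864)
Perimeter = Σ |v_{i+1} − v_i|:
  edge 1→2: √(-4.0686² + 2.1866²) = 4.6189 (running 4.6189)
  edge 2→3: √(-1.9697² + -0.6993²) = 2.0901 (running 6.7091)
  edge 3→4: √(-4.7384² + -3.2391²) = 5.7397 (running 12.4488)
  edge 4→5: √(2.9255² + -4.1277²) = 5.0593 (running 17.5081)
  edge 5→6: √(6.6027² + 0.2926²) = 6.6092 (running 24.1173)
  edge 6→7: √(1.2263² + 4.0445²) = 4.2263 (running 28.3436)
  edge 7→1: √(0.0222² + 1.5424²) = 1.5425 (running 29.8861)
Perimeter = 29.8861

Perimeter at t=0.771: 29.8861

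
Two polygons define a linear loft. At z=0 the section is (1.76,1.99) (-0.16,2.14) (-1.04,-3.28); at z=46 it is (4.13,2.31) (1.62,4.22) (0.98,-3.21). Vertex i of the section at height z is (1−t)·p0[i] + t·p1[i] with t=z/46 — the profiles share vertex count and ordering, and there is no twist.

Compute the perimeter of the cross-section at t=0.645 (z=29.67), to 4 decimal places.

Cross-section at t=0.645: each vertex is (1-t)·p0[i] + t·p1[i].
  v1: (1-0.645)·(1.76,1.99) + 0.645·(4.13,2.31) = (3.2887,2.1964)
  v2: (1-0.645)·(-0.16,2.14) + 0.645·(1.62,4.22) = (0.9881,3.4816)
  v3: (1-0.645)·(-1.04,-3.28) + 0.645·(0.98,-3.21) = (0.2629,-3.2348)
Perimeter = Σ |v_{i+1} − v_i|:
  edge 1→2: √(-2.3005² + 1.2852²) = 2.6352 (running 2.6352)
  edge 2→3: √(-0.7252² + -6.7165²) = 6.7555 (running 9.3907)
  edge 3→1: √(3.0257² + 5.4313²) = 6.2172 (running 15.6079)
Perimeter = 15.6079

Perimeter at t=0.645: 15.6079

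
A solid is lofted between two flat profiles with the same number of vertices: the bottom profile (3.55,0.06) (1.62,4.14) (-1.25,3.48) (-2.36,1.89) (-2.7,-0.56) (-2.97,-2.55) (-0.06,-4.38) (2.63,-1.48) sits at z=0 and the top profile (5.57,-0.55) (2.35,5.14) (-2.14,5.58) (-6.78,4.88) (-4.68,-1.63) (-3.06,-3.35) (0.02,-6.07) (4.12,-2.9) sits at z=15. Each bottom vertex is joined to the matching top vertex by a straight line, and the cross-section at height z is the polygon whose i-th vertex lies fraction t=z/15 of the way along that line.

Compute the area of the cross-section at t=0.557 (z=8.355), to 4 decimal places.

Area at t=0.557: 63.7393

Cross-section at t=0.557: each vertex is (1-t)·p0[i] + t·p1[i].
  v1: (1-0.557)·(3.55,0.06) + 0.557·(5.57,-0.55) = (4.6751,-0.2798)
  v2: (1-0.557)·(1.62,4.14) + 0.557·(2.35,5.14) = (2.0266,4.6970)
  v3: (1-0.557)·(-1.25,3.48) + 0.557·(-2.14,5.58) = (-1.7457,4.6497)
  v4: (1-0.557)·(-2.36,1.89) + 0.557·(-6.78,4.88) = (-4.8219,3.5554)
  v5: (1-0.557)·(-2.7,-0.56) + 0.557·(-4.68,-1.63) = (-3.8029,-1.1560)
  v6: (1-0.557)·(-2.97,-2.55) + 0.557·(-3.06,-3.35) = (-3.0201,-2.9956)
  v7: (1-0.557)·(-0.06,-4.38) + 0.557·(0.02,-6.07) = (-0.0154,-5.3213)
  v8: (1-0.557)·(2.63,-1.48) + 0.557·(4.12,-2.9) = (3.4599,-2.2709)
Shoelace sum Σ(x_i·y_{i+1} − x_{i+1}·y_i):
  i=1: 4.6751·4.6970 − 2.0266·-0.2798 = +22.5261 (running +22.5261)
  i=2: 2.0266·4.6497 − -1.7457·4.6970 = +17.6228 (running +40.1489)
  i=3: -1.7457·3.5554 − -4.8219·4.6497 = +16.2138 (running +56.3627)
  i=4: -4.8219·-1.1560 − -3.8029·3.5554 = +19.0949 (running +75.4576)
  i=5: -3.8029·-2.9956 − -3.0201·-1.1560 = +7.9006 (running +83.3582)
  i=6: -3.0201·-5.3213 − -0.0154·-2.9956 = +16.0249 (running +99.3831)
  i=7: -0.0154·-2.2709 − 3.4599·-5.3213 = +18.4465 (running +117.8296)
  i=8: 3.4599·-0.2798 − 4.6751·-2.2709 = +9.6490 (running +127.4785)
Area = |Σ|/2 = |127.4785|/2 = 63.7393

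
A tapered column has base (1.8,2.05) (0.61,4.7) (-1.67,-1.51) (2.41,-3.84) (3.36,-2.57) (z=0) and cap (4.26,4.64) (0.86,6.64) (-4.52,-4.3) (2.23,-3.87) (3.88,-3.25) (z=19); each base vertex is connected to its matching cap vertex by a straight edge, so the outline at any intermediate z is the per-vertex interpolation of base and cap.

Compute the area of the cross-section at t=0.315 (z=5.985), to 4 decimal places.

Cross-section at t=0.315: each vertex is (1-t)·p0[i] + t·p1[i].
  v1: (1-0.315)·(1.8,2.05) + 0.315·(4.26,4.64) = (2.5749,2.8659)
  v2: (1-0.315)·(0.61,4.7) + 0.315·(0.86,6.64) = (0.6887,5.3111)
  v3: (1-0.315)·(-1.67,-1.51) + 0.315·(-4.52,-4.3) = (-2.5678,-2.3889)
  v4: (1-0.315)·(2.41,-3.84) + 0.315·(2.23,-3.87) = (2.3533,-3.8495)
  v5: (1-0.315)·(3.36,-2.57) + 0.315·(3.88,-3.25) = (3.5238,-2.7842)
Shoelace sum Σ(x_i·y_{i+1} − x_{i+1}·y_i):
  i=1: 2.5749·5.3111 − 0.6887·2.8659 = +11.7017 (running +11.7017)
  i=2: 0.6887·-2.3889 − -2.5678·5.3111 = +11.9923 (running +23.6940)
  i=3: -2.5678·-3.8495 − 2.3533·-2.3889 = +15.5061 (running +39.2001)
  i=4: 2.3533·-2.7842 − 3.5238·-3.8495 = +7.0126 (running +46.2127)
  i=5: 3.5238·2.8659 − 2.5749·-2.7842 = +17.2677 (running +63.4804)
Area = |Σ|/2 = |63.4804|/2 = 31.7402

Area at t=0.315: 31.7402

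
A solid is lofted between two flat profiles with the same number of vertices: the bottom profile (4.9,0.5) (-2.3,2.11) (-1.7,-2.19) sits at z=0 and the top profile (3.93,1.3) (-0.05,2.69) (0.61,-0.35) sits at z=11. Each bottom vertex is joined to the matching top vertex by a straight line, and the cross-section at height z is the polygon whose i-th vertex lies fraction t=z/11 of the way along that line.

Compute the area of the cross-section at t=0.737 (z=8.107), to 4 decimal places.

Area at t=0.737: 7.6702

Cross-section at t=0.737: each vertex is (1-t)·p0[i] + t·p1[i].
  v1: (1-0.737)·(4.9,0.5) + 0.737·(3.93,1.3) = (4.1851,1.0896)
  v2: (1-0.737)·(-2.3,2.11) + 0.737·(-0.05,2.69) = (-0.6418,2.5375)
  v3: (1-0.737)·(-1.7,-2.19) + 0.737·(0.61,-0.35) = (0.0025,-0.8339)
Shoelace sum Σ(x_i·y_{i+1} − x_{i+1}·y_i):
  i=1: 4.1851·2.5375 − -0.6418·1.0896 = +11.3188 (running +11.3188)
  i=2: -0.6418·-0.8339 − 0.0025·2.5375 = +0.5289 (running +11.8477)
  i=3: 0.0025·1.0896 − 4.1851·-0.8339 = +3.4927 (running +15.3404)
Area = |Σ|/2 = |15.3404|/2 = 7.6702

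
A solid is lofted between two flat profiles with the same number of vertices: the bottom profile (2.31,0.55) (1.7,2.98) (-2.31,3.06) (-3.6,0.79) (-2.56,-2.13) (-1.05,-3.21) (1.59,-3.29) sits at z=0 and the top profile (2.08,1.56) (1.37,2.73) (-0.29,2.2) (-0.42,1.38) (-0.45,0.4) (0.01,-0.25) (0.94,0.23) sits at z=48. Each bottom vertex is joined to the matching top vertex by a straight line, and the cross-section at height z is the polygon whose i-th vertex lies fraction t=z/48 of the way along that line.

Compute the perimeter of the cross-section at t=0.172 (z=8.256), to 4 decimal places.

Perimeter at t=0.172: 18.4389

Cross-section at t=0.172: each vertex is (1-t)·p0[i] + t·p1[i].
  v1: (1-0.172)·(2.31,0.55) + 0.172·(2.08,1.56) = (2.2704,0.7237)
  v2: (1-0.172)·(1.7,2.98) + 0.172·(1.37,2.73) = (1.6432,2.9370)
  v3: (1-0.172)·(-2.31,3.06) + 0.172·(-0.29,2.2) = (-1.9626,2.9121)
  v4: (1-0.172)·(-3.6,0.79) + 0.172·(-0.42,1.38) = (-3.0530,0.8915)
  v5: (1-0.172)·(-2.56,-2.13) + 0.172·(-0.45,0.4) = (-2.1971,-1.6948)
  v6: (1-0.172)·(-1.05,-3.21) + 0.172·(0.01,-0.25) = (-0.8677,-2.7009)
  v7: (1-0.172)·(1.59,-3.29) + 0.172·(0.94,0.23) = (1.4782,-2.6846)
Perimeter = Σ |v_{i+1} − v_i|:
  edge 1→2: √(-0.6272² + 2.2133²) = 2.3004 (running 2.3004)
  edge 2→3: √(-3.6058² + -0.0249²) = 3.6059 (running 5.9063)
  edge 3→4: √(-1.0905² + -2.0206²) = 2.2961 (running 8.2024)
  edge 4→5: √(0.8560² + -2.5863²) = 2.7243 (running 10.9267)
  edge 5→6: √(1.3294² + -1.0060²) = 1.6672 (running 12.5938)
  edge 6→7: √(2.3459² + 0.0163²) = 2.3459 (running 14.9398)
  edge 7→1: √(0.7922² + 3.4083²) = 3.4991 (running 18.4389)
Perimeter = 18.4389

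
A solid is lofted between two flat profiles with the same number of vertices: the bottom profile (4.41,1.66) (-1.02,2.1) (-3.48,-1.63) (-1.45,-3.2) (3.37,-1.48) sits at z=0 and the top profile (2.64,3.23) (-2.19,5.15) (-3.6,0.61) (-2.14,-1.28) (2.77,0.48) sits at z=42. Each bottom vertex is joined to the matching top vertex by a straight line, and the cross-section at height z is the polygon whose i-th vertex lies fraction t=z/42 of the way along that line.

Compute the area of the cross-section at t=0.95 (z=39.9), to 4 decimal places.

Cross-section at t=0.95: each vertex is (1-t)·p0[i] + t·p1[i].
  v1: (1-0.95)·(4.41,1.66) + 0.95·(2.64,3.23) = (2.7285,3.1515)
  v2: (1-0.95)·(-1.02,2.1) + 0.95·(-2.19,5.15) = (-2.1315,4.9975)
  v3: (1-0.95)·(-3.48,-1.63) + 0.95·(-3.6,0.61) = (-3.5940,0.4980)
  v4: (1-0.95)·(-1.45,-3.2) + 0.95·(-2.14,-1.28) = (-2.1055,-1.3760)
  v5: (1-0.95)·(3.37,-1.48) + 0.95·(2.77,0.48) = (2.8000,0.3820)
Shoelace sum Σ(x_i·y_{i+1} − x_{i+1}·y_i):
  i=1: 2.7285·4.9975 − -2.1315·3.1515 = +20.3531 (running +20.3531)
  i=2: -2.1315·0.4980 − -3.5940·4.9975 = +16.8995 (running +37.2526)
  i=3: -3.5940·-1.3760 − -2.1055·0.4980 = +5.9939 (running +43.2465)
  i=4: -2.1055·0.3820 − 2.8000·-1.3760 = +3.0485 (running +46.2950)
  i=5: 2.8000·3.1515 − 2.7285·0.3820 = +7.7819 (running +54.0769)
Area = |Σ|/2 = |54.0769|/2 = 27.0385

Area at t=0.95: 27.0385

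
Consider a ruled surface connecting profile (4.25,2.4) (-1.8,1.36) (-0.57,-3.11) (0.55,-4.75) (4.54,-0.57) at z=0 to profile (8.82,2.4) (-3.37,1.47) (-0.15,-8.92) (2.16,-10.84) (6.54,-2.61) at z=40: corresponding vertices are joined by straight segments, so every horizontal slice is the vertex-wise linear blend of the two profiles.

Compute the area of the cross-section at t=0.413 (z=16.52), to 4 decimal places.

Area at t=0.413: 48.4699

Cross-section at t=0.413: each vertex is (1-t)·p0[i] + t·p1[i].
  v1: (1-0.413)·(4.25,2.4) + 0.413·(8.82,2.4) = (6.1374,2.4000)
  v2: (1-0.413)·(-1.8,1.36) + 0.413·(-3.37,1.47) = (-2.4484,1.4054)
  v3: (1-0.413)·(-0.57,-3.11) + 0.413·(-0.15,-8.92) = (-0.3965,-5.5095)
  v4: (1-0.413)·(0.55,-4.75) + 0.413·(2.16,-10.84) = (1.2149,-7.2652)
  v5: (1-0.413)·(4.54,-0.57) + 0.413·(6.54,-2.61) = (5.3660,-1.4125)
Shoelace sum Σ(x_i·y_{i+1} − x_{i+1}·y_i):
  i=1: 6.1374·1.4054 − -2.4484·2.4000 = +14.5019 (running +14.5019)
  i=2: -2.4484·-5.5095 − -0.3965·1.4054 = +14.0469 (running +28.5488)
  i=3: -0.3965·-7.2652 − 1.2149·-5.5095 = +9.5746 (running +38.1234)
  i=4: 1.2149·-1.4125 − 5.3660·-7.2652 = +37.2688 (running +75.3922)
  i=5: 5.3660·2.4000 − 6.1374·-1.4125 = +21.5476 (running +96.9398)
Area = |Σ|/2 = |96.9398|/2 = 48.4699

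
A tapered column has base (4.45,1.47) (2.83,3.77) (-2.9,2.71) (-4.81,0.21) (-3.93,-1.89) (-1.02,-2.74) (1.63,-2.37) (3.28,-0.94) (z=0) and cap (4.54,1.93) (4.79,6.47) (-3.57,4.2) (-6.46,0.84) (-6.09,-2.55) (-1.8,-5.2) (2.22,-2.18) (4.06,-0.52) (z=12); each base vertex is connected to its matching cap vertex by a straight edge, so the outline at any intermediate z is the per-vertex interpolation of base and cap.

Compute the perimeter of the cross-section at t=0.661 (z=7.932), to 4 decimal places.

Perimeter at t=0.661: 31.8834

Cross-section at t=0.661: each vertex is (1-t)·p0[i] + t·p1[i].
  v1: (1-0.661)·(4.45,1.47) + 0.661·(4.54,1.93) = (4.5095,1.7741)
  v2: (1-0.661)·(2.83,3.77) + 0.661·(4.79,6.47) = (4.1256,5.5547)
  v3: (1-0.661)·(-2.9,2.71) + 0.661·(-3.57,4.2) = (-3.3429,3.6949)
  v4: (1-0.661)·(-4.81,0.21) + 0.661·(-6.46,0.84) = (-5.9006,0.6264)
  v5: (1-0.661)·(-3.93,-1.89) + 0.661·(-6.09,-2.55) = (-5.3578,-2.3263)
  v6: (1-0.661)·(-1.02,-2.74) + 0.661·(-1.8,-5.2) = (-1.5356,-4.3661)
  v7: (1-0.661)·(1.63,-2.37) + 0.661·(2.22,-2.18) = (2.0200,-2.2444)
  v8: (1-0.661)·(3.28,-0.94) + 0.661·(4.06,-0.52) = (3.7956,-0.6624)
Perimeter = Σ |v_{i+1} − v_i|:
  edge 1→2: √(-0.3839² + 3.7806²) = 3.8001 (running 3.8001)
  edge 2→3: √(-7.4684² + -1.8598²) = 7.6965 (running 11.4966)
  edge 3→4: √(-2.5578² + -3.0685²) = 3.9947 (running 15.4913)
  edge 4→5: √(0.5429² + -2.9527²) = 3.0022 (running 18.4935)
  edge 5→6: √(3.8222² + -2.0398²) = 4.3324 (running 22.8259)
  edge 6→7: √(3.5556² + 2.1216²) = 4.1405 (running 26.9664)
  edge 7→8: √(1.7756² + 1.5820²) = 2.3781 (running 29.3445)
  edge 8→1: √(0.7139² + 2.4364²) = 2.5389 (running 31.8834)
Perimeter = 31.8834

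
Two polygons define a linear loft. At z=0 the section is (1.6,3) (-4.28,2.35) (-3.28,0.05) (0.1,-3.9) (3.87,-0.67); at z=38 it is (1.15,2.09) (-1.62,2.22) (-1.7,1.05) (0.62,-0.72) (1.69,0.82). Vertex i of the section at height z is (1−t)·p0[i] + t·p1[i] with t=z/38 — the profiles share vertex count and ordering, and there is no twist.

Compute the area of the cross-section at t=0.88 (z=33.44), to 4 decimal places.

Area at t=0.88: 8.4838

Cross-section at t=0.88: each vertex is (1-t)·p0[i] + t·p1[i].
  v1: (1-0.88)·(1.6,3) + 0.88·(1.15,2.09) = (1.2040,2.1992)
  v2: (1-0.88)·(-4.28,2.35) + 0.88·(-1.62,2.22) = (-1.9392,2.2356)
  v3: (1-0.88)·(-3.28,0.05) + 0.88·(-1.7,1.05) = (-1.8896,0.9300)
  v4: (1-0.88)·(0.1,-3.9) + 0.88·(0.62,-0.72) = (0.5576,-1.1016)
  v5: (1-0.88)·(3.87,-0.67) + 0.88·(1.69,0.82) = (1.9516,0.6412)
Shoelace sum Σ(x_i·y_{i+1} − x_{i+1}·y_i):
  i=1: 1.2040·2.2356 − -1.9392·2.1992 = +6.9564 (running +6.9564)
  i=2: -1.9392·0.9300 − -1.8896·2.2356 = +2.4209 (running +9.3773)
  i=3: -1.8896·-1.1016 − 0.5576·0.9300 = +1.5630 (running +10.9403)
  i=4: 0.5576·0.6412 − 1.9516·-1.1016 = +2.5074 (running +13.4477)
  i=5: 1.9516·2.1992 − 1.2040·0.6412 = +3.5200 (running +16.9677)
Area = |Σ|/2 = |16.9677|/2 = 8.4838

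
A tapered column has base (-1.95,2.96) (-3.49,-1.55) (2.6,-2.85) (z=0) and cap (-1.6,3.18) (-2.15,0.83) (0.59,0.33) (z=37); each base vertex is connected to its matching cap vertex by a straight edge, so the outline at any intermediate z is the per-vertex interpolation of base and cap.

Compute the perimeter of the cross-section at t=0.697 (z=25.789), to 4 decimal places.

Perimeter at t=0.697: 11.6913

Cross-section at t=0.697: each vertex is (1-t)·p0[i] + t·p1[i].
  v1: (1-0.697)·(-1.95,2.96) + 0.697·(-1.6,3.18) = (-1.7061,3.1133)
  v2: (1-0.697)·(-3.49,-1.55) + 0.697·(-2.15,0.83) = (-2.5560,0.1089)
  v3: (1-0.697)·(2.6,-2.85) + 0.697·(0.59,0.33) = (1.1990,-0.6335)
Perimeter = Σ |v_{i+1} − v_i|:
  edge 1→2: √(-0.8500² + -3.0045²) = 3.1224 (running 3.1224)
  edge 2→3: √(3.7551² + -0.7424²) = 3.8277 (running 6.9501)
  edge 3→1: √(-2.9051² + 3.7469²) = 4.7412 (running 11.6913)
Perimeter = 11.6913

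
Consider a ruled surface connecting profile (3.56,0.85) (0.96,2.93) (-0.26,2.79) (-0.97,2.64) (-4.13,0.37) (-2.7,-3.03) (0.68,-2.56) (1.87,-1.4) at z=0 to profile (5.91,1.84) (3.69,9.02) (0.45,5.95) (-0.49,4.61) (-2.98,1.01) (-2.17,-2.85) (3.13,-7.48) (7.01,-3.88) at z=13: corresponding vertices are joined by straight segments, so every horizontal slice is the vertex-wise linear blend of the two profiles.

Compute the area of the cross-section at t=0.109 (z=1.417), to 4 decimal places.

Area at t=0.109: 34.6931

Cross-section at t=0.109: each vertex is (1-t)·p0[i] + t·p1[i].
  v1: (1-0.109)·(3.56,0.85) + 0.109·(5.91,1.84) = (3.8161,0.9579)
  v2: (1-0.109)·(0.96,2.93) + 0.109·(3.69,9.02) = (1.2576,3.5938)
  v3: (1-0.109)·(-0.26,2.79) + 0.109·(0.45,5.95) = (-0.1826,3.1344)
  v4: (1-0.109)·(-0.97,2.64) + 0.109·(-0.49,4.61) = (-0.9177,2.8547)
  v5: (1-0.109)·(-4.13,0.37) + 0.109·(-2.98,1.01) = (-4.0046,0.4398)
  v6: (1-0.109)·(-2.7,-3.03) + 0.109·(-2.17,-2.85) = (-2.6422,-3.0104)
  v7: (1-0.109)·(0.68,-2.56) + 0.109·(3.13,-7.48) = (0.9471,-3.0963)
  v8: (1-0.109)·(1.87,-1.4) + 0.109·(7.01,-3.88) = (2.4303,-1.6703)
Shoelace sum Σ(x_i·y_{i+1} − x_{i+1}·y_i):
  i=1: 3.8161·3.5938 − 1.2576·0.9579 = +12.5099 (running +12.5099)
  i=2: 1.2576·3.1344 − -0.1826·3.5938 = +4.5980 (running +17.1079)
  i=3: -0.1826·2.8547 − -0.9177·3.1344 = +2.3551 (running +19.4630)
  i=4: -0.9177·0.4398 − -4.0046·2.8547 = +11.0286 (running +30.4917)
  i=5: -4.0046·-3.0104 − -2.6422·0.4398 = +13.2175 (running +43.7091)
  i=6: -2.6422·-3.0963 − 0.9471·-3.0104 = +11.0321 (running +54.7412)
  i=7: 0.9471·-1.6703 − 2.4303·-3.0963 = +5.9429 (running +60.6841)
  i=8: 2.4303·0.9579 − 3.8161·-1.6703 = +8.7022 (running +69.3862)
Area = |Σ|/2 = |69.3862|/2 = 34.6931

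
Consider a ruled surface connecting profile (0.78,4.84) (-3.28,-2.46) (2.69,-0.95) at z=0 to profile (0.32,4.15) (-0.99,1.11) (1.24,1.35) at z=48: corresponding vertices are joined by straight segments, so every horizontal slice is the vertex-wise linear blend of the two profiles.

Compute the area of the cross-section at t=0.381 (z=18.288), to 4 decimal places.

Cross-section at t=0.381: each vertex is (1-t)·p0[i] + t·p1[i].
  v1: (1-0.381)·(0.78,4.84) + 0.381·(0.32,4.15) = (0.6047,4.5771)
  v2: (1-0.381)·(-3.28,-2.46) + 0.381·(-0.99,1.11) = (-2.4075,-1.0998)
  v3: (1-0.381)·(2.69,-0.95) + 0.381·(1.24,1.35) = (2.1376,-0.0737)
Shoelace sum Σ(x_i·y_{i+1} − x_{i+1}·y_i):
  i=1: 0.6047·-1.0998 − -2.4075·4.5771 = +10.3543 (running +10.3543)
  i=2: -2.4075·-0.0737 − 2.1376·-1.0998 = +2.5284 (running +12.8827)
  i=3: 2.1376·4.5771 − 0.6047·-0.0737 = +9.8284 (running +22.7111)
Area = |Σ|/2 = |22.7111|/2 = 11.3555

Area at t=0.381: 11.3555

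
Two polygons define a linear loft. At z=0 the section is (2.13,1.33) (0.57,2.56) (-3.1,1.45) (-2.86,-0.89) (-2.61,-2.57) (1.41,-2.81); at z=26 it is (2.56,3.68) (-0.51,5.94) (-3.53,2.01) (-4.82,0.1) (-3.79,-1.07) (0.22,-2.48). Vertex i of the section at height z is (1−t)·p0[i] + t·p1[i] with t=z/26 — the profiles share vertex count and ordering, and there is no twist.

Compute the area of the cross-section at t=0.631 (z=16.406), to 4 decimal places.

Area at t=0.631: 29.5727

Cross-section at t=0.631: each vertex is (1-t)·p0[i] + t·p1[i].
  v1: (1-0.631)·(2.13,1.33) + 0.631·(2.56,3.68) = (2.4013,2.8129)
  v2: (1-0.631)·(0.57,2.56) + 0.631·(-0.51,5.94) = (-0.1115,4.6928)
  v3: (1-0.631)·(-3.1,1.45) + 0.631·(-3.53,2.01) = (-3.3713,1.8034)
  v4: (1-0.631)·(-2.86,-0.89) + 0.631·(-4.82,0.1) = (-4.0968,-0.2653)
  v5: (1-0.631)·(-2.61,-2.57) + 0.631·(-3.79,-1.07) = (-3.3546,-1.6235)
  v6: (1-0.631)·(1.41,-2.81) + 0.631·(0.22,-2.48) = (0.6591,-2.6018)
Shoelace sum Σ(x_i·y_{i+1} − x_{i+1}·y_i):
  i=1: 2.4013·4.6928 − -0.1115·2.8129 = +11.5825 (running +11.5825)
  i=2: -0.1115·1.8034 − -3.3713·4.6928 = +15.6199 (running +27.2024)
  i=3: -3.3713·-0.2653 − -4.0968·1.8034 = +8.2824 (running +35.4847)
  i=4: -4.0968·-1.6235 − -3.3546·-0.2653 = +5.7611 (running +41.2458)
  i=5: -3.3546·-2.6018 − 0.6591·-1.6235 = +9.7979 (running +51.0437)
  i=6: 0.6591·2.8129 − 2.4013·-2.6018 = +8.1017 (running +59.1454)
Area = |Σ|/2 = |59.1454|/2 = 29.5727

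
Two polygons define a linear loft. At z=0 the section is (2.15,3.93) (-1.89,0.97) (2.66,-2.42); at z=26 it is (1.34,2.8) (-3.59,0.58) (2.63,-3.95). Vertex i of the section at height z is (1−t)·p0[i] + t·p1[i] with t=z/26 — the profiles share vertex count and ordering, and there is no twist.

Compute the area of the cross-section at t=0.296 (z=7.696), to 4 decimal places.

Area at t=0.296: 14.9335

Cross-section at t=0.296: each vertex is (1-t)·p0[i] + t·p1[i].
  v1: (1-0.296)·(2.15,3.93) + 0.296·(1.34,2.8) = (1.9102,3.5955)
  v2: (1-0.296)·(-1.89,0.97) + 0.296·(-3.59,0.58) = (-2.3932,0.8546)
  v3: (1-0.296)·(2.66,-2.42) + 0.296·(2.63,-3.95) = (2.6511,-2.8729)
Shoelace sum Σ(x_i·y_{i+1} − x_{i+1}·y_i):
  i=1: 1.9102·0.8546 − -2.3932·3.5955 = +10.2372 (running +10.2372)
  i=2: -2.3932·-2.8729 − 2.6511·0.8546 = +4.6098 (running +14.8470)
  i=3: 2.6511·3.5955 − 1.9102·-2.8729 = +15.0200 (running +29.8671)
Area = |Σ|/2 = |29.8671|/2 = 14.9335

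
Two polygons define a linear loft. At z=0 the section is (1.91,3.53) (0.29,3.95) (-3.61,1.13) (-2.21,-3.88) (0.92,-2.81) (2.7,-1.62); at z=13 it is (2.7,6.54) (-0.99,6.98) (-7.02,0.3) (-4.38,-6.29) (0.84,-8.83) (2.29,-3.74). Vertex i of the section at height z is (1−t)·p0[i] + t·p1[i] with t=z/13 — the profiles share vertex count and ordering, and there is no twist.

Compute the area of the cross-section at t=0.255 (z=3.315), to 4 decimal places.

Area at t=0.255: 47.5107

Cross-section at t=0.255: each vertex is (1-t)·p0[i] + t·p1[i].
  v1: (1-0.255)·(1.91,3.53) + 0.255·(2.7,6.54) = (2.1115,4.2975)
  v2: (1-0.255)·(0.29,3.95) + 0.255·(-0.99,6.98) = (-0.0364,4.7226)
  v3: (1-0.255)·(-3.61,1.13) + 0.255·(-7.02,0.3) = (-4.4795,0.9183)
  v4: (1-0.255)·(-2.21,-3.88) + 0.255·(-4.38,-6.29) = (-2.7633,-4.4946)
  v5: (1-0.255)·(0.92,-2.81) + 0.255·(0.84,-8.83) = (0.8996,-4.3451)
  v6: (1-0.255)·(2.7,-1.62) + 0.255·(2.29,-3.74) = (2.5955,-2.1606)
Shoelace sum Σ(x_i·y_{i+1} − x_{i+1}·y_i):
  i=1: 2.1115·4.7226 − -0.0364·4.2975 = +10.1281 (running +10.1281)
  i=2: -0.0364·0.9183 − -4.4795·4.7226 = +21.1219 (running +31.2500)
  i=3: -4.4795·-4.4946 − -2.7633·0.9183 = +22.6713 (running +53.9213)
  i=4: -2.7633·-4.3451 − 0.8996·-4.4946 = +16.0503 (running +69.9716)
  i=5: 0.8996·-2.1606 − 2.5955·-4.3451 = +9.3338 (running +79.3054)
  i=6: 2.5955·4.2975 − 2.1115·-2.1606 = +15.7161 (running +95.0215)
Area = |Σ|/2 = |95.0215|/2 = 47.5107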